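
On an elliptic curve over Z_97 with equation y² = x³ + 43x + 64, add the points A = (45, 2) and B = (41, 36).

(59, 20)

(45, 2) + (41, 36). λ = (36 - 2)/(41 - 45) ≡ 34/93 mod 97. 93⁻¹ ≡ 24 (mod 97) since 93·24 = 2232 ≡ 1, so λ ≡ 40.
  x = λ² - 45 - 41 = 1600 - 86 ≡ 59; y = λ·(45 - 59) - 2 ≡ 20. → (59, 20)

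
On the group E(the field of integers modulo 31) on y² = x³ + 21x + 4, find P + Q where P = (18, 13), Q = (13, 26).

(18, 13) + (13, 26). λ = (26 - 13)/(13 - 18) ≡ 13/26 mod 31. 26⁻¹ ≡ 6 (mod 31), so λ ≡ 16.
  x = λ² - 18 - 13 = 256 - 31 ≡ 8; y = λ·(18 - 8) - 13 ≡ 23. → (8, 23)

(8, 23)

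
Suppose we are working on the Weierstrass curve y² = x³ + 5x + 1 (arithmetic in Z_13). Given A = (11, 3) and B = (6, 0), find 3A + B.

First 3A:
Repeated addition: build up to 3A.
2A: tangent at (11, 3): λ = (3·11² + 5)/(2·3) ≡ 4/6. 6⁻¹ ≡ 11 (mod 13) since 6·11 = 66 ≡ 1, so λ ≡ 4·11 ≡ 5.
  x = λ² - 11 - 11 = 25 - 22 ≡ 3; y = λ·(11 - 3) - 3 ≡ 11. → (3, 11)
3A: (3, 11) + (11, 3). λ = (3 - 11)/(11 - 3) ≡ 5/8 mod 13. 8⁻¹ ≡ 5 (mod 13) since 8·5 = 40 ≡ 1, so λ ≡ 12.
  x = λ² - 3 - 11 = 144 - 14 ≡ 0; y = λ·(3 - 0) - 11 ≡ 12. → (0, 12)
3A = (0, 12).
Finally 3A + B:
(0, 12) + (6, 0). λ = (0 - 12)/(6 - 0) ≡ 1/6 mod 13. 6⁻¹ ≡ 11 (mod 13) since 6·11 = 66 ≡ 1, so λ ≡ 11.
  x = λ² - 0 - 6 = 121 - 6 ≡ 11; y = λ·(0 - 11) - 12 ≡ 10. → (11, 10)

(11, 10)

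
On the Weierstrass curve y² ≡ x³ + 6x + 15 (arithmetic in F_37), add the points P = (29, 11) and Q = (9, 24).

(29, 11) + (9, 24). λ = (24 - 11)/(9 - 29) ≡ 13/17 mod 37. 17⁻¹ ≡ 24 (mod 37), so λ ≡ 16.
  x = λ² - 29 - 9 = 256 - 38 ≡ 33; y = λ·(29 - 33) - 11 ≡ 36. → (33, 36)

(33, 36)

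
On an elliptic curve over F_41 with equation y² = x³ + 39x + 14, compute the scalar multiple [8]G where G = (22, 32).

(12, 23)

Double-and-add on 8 = (1000)₂. Start with G = (22, 32) for the leading 1-bit.
double: tangent at (22, 32): λ = (3·22² + 39)/(2·32) ≡ 15/23. 23⁻¹ ≡ 25 (mod 41), so λ ≡ 15·25 ≡ 6.
  x = λ² - 22 - 22 = 36 - 44 ≡ 33; y = λ·(22 - 33) - 32 ≡ 25. → (33, 25)
double: tangent at (33, 25): λ = (3·33² + 39)/(2·25) ≡ 26/9. 9⁻¹ ≡ 32 (mod 41), so λ ≡ 26·32 ≡ 12.
  x = λ² - 33 - 33 = 144 - 66 ≡ 37; y = λ·(33 - 37) - 25 ≡ 9. → (37, 9)
double: tangent at (37, 9): λ = (3·37² + 39)/(2·9) ≡ 5/18. 18⁻¹ ≡ 16 (mod 41), so λ ≡ 5·16 ≡ 39.
  x = λ² - 37 - 37 = 1521 - 74 ≡ 12; y = λ·(37 - 12) - 9 ≡ 23. → (12, 23)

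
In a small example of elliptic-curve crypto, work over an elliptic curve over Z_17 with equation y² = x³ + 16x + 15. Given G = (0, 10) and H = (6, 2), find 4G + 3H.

(9, 2)

First 4G:
Double-and-add on 4 = (100)₂. Start with G = (0, 10) for the leading 1-bit.
double: tangent at (0, 10): λ = (3·0² + 16)/(2·10) ≡ 16/3. 3⁻¹ ≡ 6 (mod 17) since 3·6 = 18 ≡ 1, so λ ≡ 16·6 ≡ 11.
  x = λ² - 0 - 0 = 121 - 0 ≡ 2; y = λ·(0 - 2) - 10 ≡ 2. → (2, 2)
double: tangent at (2, 2): λ = (3·2² + 16)/(2·2) ≡ 11/4. 4⁻¹ ≡ 13 (mod 17), so λ ≡ 11·13 ≡ 7.
  x = λ² - 2 - 2 = 49 - 4 ≡ 11; y = λ·(2 - 11) - 2 ≡ 3. → (11, 3)
4G = (11, 3).
Next 3H:
Repeated addition: build up to 3H.
2H: tangent at (6, 2): λ = (3·6² + 16)/(2·2) ≡ 5/4. 4⁻¹ ≡ 13 (mod 17), so λ ≡ 5·13 ≡ 14.
  x = λ² - 6 - 6 = 196 - 12 ≡ 14; y = λ·(6 - 14) - 2 ≡ 5. → (14, 5)
3H: (14, 5) + (6, 2). λ = (2 - 5)/(6 - 14) ≡ 14/9 mod 17. 9⁻¹ ≡ 2 (mod 17) since 9·2 = 18 ≡ 1, so λ ≡ 11.
  x = λ² - 14 - 6 = 121 - 20 ≡ 16; y = λ·(14 - 16) - 5 ≡ 7. → (16, 7)
3H = (16, 7).
Finally 4G + 3H:
(11, 3) + (16, 7). λ = (7 - 3)/(16 - 11) ≡ 4/5 mod 17. 5⁻¹ ≡ 7 (mod 17), so λ ≡ 11.
  x = λ² - 11 - 16 = 121 - 27 ≡ 9; y = λ·(11 - 9) - 3 ≡ 2. → (9, 2)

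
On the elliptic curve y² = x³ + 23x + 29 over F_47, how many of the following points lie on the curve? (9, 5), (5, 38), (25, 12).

(9, 5): 5² ≡ 25, rhs ≡ 25 → on.
(5, 38): 38² ≡ 34, rhs ≡ 34 → on.
(25, 12): 12² ≡ 3, rhs ≡ 14 → off.

2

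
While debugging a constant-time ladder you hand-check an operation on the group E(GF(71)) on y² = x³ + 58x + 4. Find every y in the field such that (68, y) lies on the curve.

x³ + 58x + 4 = 318380 ≡ 16 (mod 71).
Square roots of 16 mod 71: 4 and 67 (since 4² = 16 ≡ 16).

4, 67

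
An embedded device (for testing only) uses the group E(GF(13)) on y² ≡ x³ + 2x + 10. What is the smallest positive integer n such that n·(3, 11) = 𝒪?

2P: tangent at (3, 11): λ = (3·3² + 2)/(2·11) ≡ 3/9. 9⁻¹ ≡ 3 (mod 13) since 9·3 = 27 ≡ 1, so λ ≡ 3·3 ≡ 9.
  x = λ² - 3 - 3 = 81 - 6 ≡ 10; y = λ·(3 - 10) - 11 ≡ 4. → (10, 4)
3P: (10, 4) + (3, 11). λ = (11 - 4)/(3 - 10) ≡ 7/6 mod 13. 6⁻¹ ≡ 11 (mod 13), so λ ≡ 12.
  x = λ² - 10 - 3 = 144 - 13 ≡ 1; y = λ·(10 - 1) - 4 ≡ 0. → (1, 0)
4P: (1, 0) + (3, 11). λ = (11 - 0)/(3 - 1) ≡ 11/2 mod 13. 2⁻¹ ≡ 7 (mod 13) since 2·7 = 14 ≡ 1, so λ ≡ 12.
  x = λ² - 1 - 3 = 144 - 4 ≡ 10; y = λ·(1 - 10) - 0 ≡ 9. → (10, 9)
5P: (10, 9) + (3, 11). λ = (11 - 9)/(3 - 10) ≡ 2/6 mod 13. 6⁻¹ ≡ 11 (mod 13) since 6·11 = 66 ≡ 1, so λ ≡ 9.
  x = λ² - 10 - 3 = 81 - 13 ≡ 3; y = λ·(10 - 3) - 9 ≡ 2. → (3, 2)
6P: (3, 2) + (3, 11): same x and y₁ ≡ -y₂, so the sum is 𝒪.
6P = 𝒪, so the order is 6.

6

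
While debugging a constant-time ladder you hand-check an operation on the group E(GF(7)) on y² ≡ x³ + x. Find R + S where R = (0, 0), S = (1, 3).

(0, 0) + (1, 3). λ = (3 - 0)/(1 - 0) ≡ 3/1 mod 7. 1⁻¹ ≡ 1 (mod 7), so λ ≡ 3.
  x = λ² - 0 - 1 = 9 - 1 ≡ 1; y = λ·(0 - 1) - 0 ≡ 4. → (1, 4)

(1, 4)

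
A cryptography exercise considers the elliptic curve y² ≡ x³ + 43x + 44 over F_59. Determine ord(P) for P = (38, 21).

4

2P: tangent at (38, 21): λ = (3·38² + 43)/(2·21) ≡ 9/42. 42⁻¹ ≡ 52 (mod 59), so λ ≡ 9·52 ≡ 55.
  x = λ² - 38 - 38 = 3025 - 76 ≡ 58; y = λ·(38 - 58) - 21 ≡ 0. → (58, 0)
3P: (58, 0) + (38, 21). λ = (21 - 0)/(38 - 58) ≡ 21/39 mod 59. 39⁻¹ ≡ 56 (mod 59), so λ ≡ 55.
  x = λ² - 58 - 38 = 3025 - 96 ≡ 38; y = λ·(58 - 38) - 0 ≡ 38. → (38, 38)
4P: (38, 38) + (38, 21): same x and y₁ ≡ -y₂, so the sum is 𝒪.
4P = 𝒪, so the order is 4.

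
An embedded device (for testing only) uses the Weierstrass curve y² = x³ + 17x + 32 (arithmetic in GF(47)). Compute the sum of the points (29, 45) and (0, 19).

(5, 30)

(29, 45) + (0, 19). λ = (19 - 45)/(0 - 29) ≡ 21/18 mod 47. 18⁻¹ ≡ 34 (mod 47), so λ ≡ 9.
  x = λ² - 29 - 0 = 81 - 29 ≡ 5; y = λ·(29 - 5) - 45 ≡ 30. → (5, 30)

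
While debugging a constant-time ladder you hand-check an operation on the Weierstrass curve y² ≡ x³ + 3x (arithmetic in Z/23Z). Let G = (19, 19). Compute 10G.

Repeated addition: build up to 10G.
2G: tangent at (19, 19): λ = (3·19² + 3)/(2·19) ≡ 5/15. 15⁻¹ ≡ 20 (mod 23), so λ ≡ 5·20 ≡ 8.
  x = λ² - 19 - 19 = 64 - 38 ≡ 3; y = λ·(19 - 3) - 19 ≡ 17. → (3, 17)
3G: (3, 17) + (19, 19). λ = (19 - 17)/(19 - 3) ≡ 2/16 mod 23. 16⁻¹ ≡ 13 (mod 23), so λ ≡ 3.
  x = λ² - 3 - 19 = 9 - 22 ≡ 10; y = λ·(3 - 10) - 17 ≡ 8. → (10, 8)
4G: (10, 8) + (19, 19). λ = (19 - 8)/(19 - 10) ≡ 11/9 mod 23. 9⁻¹ ≡ 18 (mod 23) since 9·18 = 162 ≡ 1, so λ ≡ 14.
  x = λ² - 10 - 19 = 196 - 29 ≡ 6; y = λ·(10 - 6) - 8 ≡ 2. → (6, 2)
5G: (6, 2) + (19, 19). λ = (19 - 2)/(19 - 6) ≡ 17/13 mod 23. 13⁻¹ ≡ 16 (mod 23), so λ ≡ 19.
  x = λ² - 6 - 19 = 361 - 25 ≡ 14; y = λ·(6 - 14) - 2 ≡ 7. → (14, 7)
6G: (14, 7) + (19, 19). λ = (19 - 7)/(19 - 14) ≡ 12/5 mod 23. 5⁻¹ ≡ 14 (mod 23), so λ ≡ 7.
  x = λ² - 14 - 19 = 49 - 33 ≡ 16; y = λ·(14 - 16) - 7 ≡ 2. → (16, 2)
7G: (16, 2) + (19, 19). λ = (19 - 2)/(19 - 16) ≡ 17/3 mod 23. 3⁻¹ ≡ 8 (mod 23), so λ ≡ 21.
  x = λ² - 16 - 19 = 441 - 35 ≡ 15; y = λ·(16 - 15) - 2 ≡ 19. → (15, 19)
8G: (15, 19) + (19, 19). λ = (19 - 19)/(19 - 15) ≡ 0/4 mod 23. 4⁻¹ ≡ 6 (mod 23) since 4·6 = 24 ≡ 1, so λ ≡ 0.
  x = λ² - 15 - 19 = 0 - 34 ≡ 12; y = λ·(15 - 12) - 19 ≡ 4. → (12, 4)
9G: (12, 4) + (19, 19). λ = (19 - 4)/(19 - 12) ≡ 15/7 mod 23. 7⁻¹ ≡ 10 (mod 23), so λ ≡ 12.
  x = λ² - 12 - 19 = 144 - 31 ≡ 21; y = λ·(12 - 21) - 4 ≡ 3. → (21, 3)
10G: (21, 3) + (19, 19). λ = (19 - 3)/(19 - 21) ≡ 16/21 mod 23. 21⁻¹ ≡ 11 (mod 23), so λ ≡ 15.
  x = λ² - 21 - 19 = 225 - 40 ≡ 1; y = λ·(21 - 1) - 3 ≡ 21. → (1, 21)

(1, 21)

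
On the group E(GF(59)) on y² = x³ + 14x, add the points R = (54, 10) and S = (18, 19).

(54, 10) + (18, 19). λ = (19 - 10)/(18 - 54) ≡ 9/23 mod 59. 23⁻¹ ≡ 18 (mod 59), so λ ≡ 44.
  x = λ² - 54 - 18 = 1936 - 72 ≡ 35; y = λ·(54 - 35) - 10 ≡ 0. → (35, 0)

(35, 0)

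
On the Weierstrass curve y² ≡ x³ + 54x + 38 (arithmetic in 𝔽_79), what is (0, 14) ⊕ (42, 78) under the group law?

(73, 29)

(0, 14) + (42, 78). λ = (78 - 14)/(42 - 0) ≡ 64/42 mod 79. 42⁻¹ ≡ 32 (mod 79), so λ ≡ 73.
  x = λ² - 0 - 42 = 5329 - 42 ≡ 73; y = λ·(0 - 73) - 14 ≡ 29. → (73, 29)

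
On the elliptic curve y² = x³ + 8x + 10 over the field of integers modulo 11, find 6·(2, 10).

(2, 1)

Write P = (2, 10).
Double-and-add on 6 = (110)₂. Start with P = (2, 10) for the leading 1-bit.
double: tangent at (2, 10): λ = (3·2² + 8)/(2·10) ≡ 9/9. 9⁻¹ ≡ 5 (mod 11), so λ ≡ 9·5 ≡ 1.
  x = λ² - 2 - 2 = 1 - 4 ≡ 8; y = λ·(2 - 8) - 10 ≡ 6. → (8, 6)
add P: (8, 6) + (2, 10). λ = (10 - 6)/(2 - 8) ≡ 4/5 mod 11. 5⁻¹ ≡ 9 (mod 11), so λ ≡ 3.
  x = λ² - 8 - 2 = 9 - 10 ≡ 10; y = λ·(8 - 10) - 6 ≡ 10. → (10, 10)
double: tangent at (10, 10): λ = (3·10² + 8)/(2·10) ≡ 0/9. 9⁻¹ ≡ 5 (mod 11), so λ ≡ 0·5 ≡ 0.
  x = λ² - 10 - 10 = 0 - 20 ≡ 2; y = λ·(10 - 2) - 10 ≡ 1. → (2, 1)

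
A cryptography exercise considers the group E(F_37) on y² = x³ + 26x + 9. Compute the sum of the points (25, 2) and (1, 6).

(25, 2) + (1, 6). λ = (6 - 2)/(1 - 25) ≡ 4/13 mod 37. 13⁻¹ ≡ 20 (mod 37), so λ ≡ 6.
  x = λ² - 25 - 1 = 36 - 26 ≡ 10; y = λ·(25 - 10) - 2 ≡ 14. → (10, 14)

(10, 14)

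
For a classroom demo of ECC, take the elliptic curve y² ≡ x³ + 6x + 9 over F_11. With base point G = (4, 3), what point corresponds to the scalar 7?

(0, 3)

Repeated addition: build up to 7G.
2G: tangent at (4, 3): λ = (3·4² + 6)/(2·3) ≡ 10/6. 6⁻¹ ≡ 2 (mod 11) since 6·2 = 12 ≡ 1, so λ ≡ 10·2 ≡ 9.
  x = λ² - 4 - 4 = 81 - 8 ≡ 7; y = λ·(4 - 7) - 3 ≡ 3. → (7, 3)
3G: (7, 3) + (4, 3). λ = (3 - 3)/(4 - 7) ≡ 0/8 mod 11. 8⁻¹ ≡ 7 (mod 11), so λ ≡ 0.
  x = λ² - 7 - 4 = 0 - 11 ≡ 0; y = λ·(7 - 0) - 3 ≡ 8. → (0, 8)
4G: (0, 8) + (4, 3). λ = (3 - 8)/(4 - 0) ≡ 6/4 mod 11. 4⁻¹ ≡ 3 (mod 11) since 4·3 = 12 ≡ 1, so λ ≡ 7.
  x = λ² - 0 - 4 = 49 - 4 ≡ 1; y = λ·(0 - 1) - 8 ≡ 7. → (1, 7)
5G: (1, 7) + (4, 3). λ = (3 - 7)/(4 - 1) ≡ 7/3 mod 11. 3⁻¹ ≡ 4 (mod 11), so λ ≡ 6.
  x = λ² - 1 - 4 = 36 - 5 ≡ 9; y = λ·(1 - 9) - 7 ≡ 0. → (9, 0)
6G: (9, 0) + (4, 3). λ = (3 - 0)/(4 - 9) ≡ 3/6 mod 11. 6⁻¹ ≡ 2 (mod 11), so λ ≡ 6.
  x = λ² - 9 - 4 = 36 - 13 ≡ 1; y = λ·(9 - 1) - 0 ≡ 4. → (1, 4)
7G: (1, 4) + (4, 3). λ = (3 - 4)/(4 - 1) ≡ 10/3 mod 11. 3⁻¹ ≡ 4 (mod 11), so λ ≡ 7.
  x = λ² - 1 - 4 = 49 - 5 ≡ 0; y = λ·(1 - 0) - 4 ≡ 3. → (0, 3)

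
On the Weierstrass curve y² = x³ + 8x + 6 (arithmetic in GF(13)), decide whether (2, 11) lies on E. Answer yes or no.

yes

y² = 11² ≡ 4; x³ + 8x + 6 = 30 ≡ 4 (mod 13). 4 = 4.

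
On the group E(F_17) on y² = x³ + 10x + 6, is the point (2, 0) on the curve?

y² = 0² ≡ 0; x³ + 10x + 6 = 34 ≡ 0 (mod 17). 0 = 0.

yes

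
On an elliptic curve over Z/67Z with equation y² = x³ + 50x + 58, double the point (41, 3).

(39, 42)

tangent at (41, 3): λ = (3·41² + 50)/(2·3) ≡ 1/6. 6⁻¹ ≡ 56 (mod 67), so λ ≡ 1·56 ≡ 56.
  x = λ² - 41 - 41 = 3136 - 82 ≡ 39; y = λ·(41 - 39) - 3 ≡ 42. → (39, 42)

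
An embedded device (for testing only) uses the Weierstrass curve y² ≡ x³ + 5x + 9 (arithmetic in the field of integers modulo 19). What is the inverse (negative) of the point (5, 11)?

-(5, 11) = (5, -11 mod 19) = (5, 8).

(5, 8)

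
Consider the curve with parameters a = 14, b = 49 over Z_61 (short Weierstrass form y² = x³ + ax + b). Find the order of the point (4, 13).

2P: tangent at (4, 13): λ = (3·4² + 14)/(2·13) ≡ 1/26. 26⁻¹ ≡ 54 (mod 61), so λ ≡ 1·54 ≡ 54.
  x = λ² - 4 - 4 = 2916 - 8 ≡ 41; y = λ·(4 - 41) - 13 ≡ 2. → (41, 2)
3P: (41, 2) + (4, 13). λ = (13 - 2)/(4 - 41) ≡ 11/24 mod 61. 24⁻¹ ≡ 28 (mod 61) since 24·28 = 672 ≡ 1, so λ ≡ 3.
  x = λ² - 41 - 4 = 9 - 45 ≡ 25; y = λ·(41 - 25) - 2 ≡ 46. → (25, 46)
4P: (25, 46) + (4, 13). λ = (13 - 46)/(4 - 25) ≡ 28/40 mod 61. 40⁻¹ ≡ 29 (mod 61), so λ ≡ 19.
  x = λ² - 25 - 4 = 361 - 29 ≡ 27; y = λ·(25 - 27) - 46 ≡ 38. → (27, 38)
5P: (27, 38) + (4, 13). λ = (13 - 38)/(4 - 27) ≡ 36/38 mod 61. 38⁻¹ ≡ 53 (mod 61), so λ ≡ 17.
  x = λ² - 27 - 4 = 289 - 31 ≡ 14; y = λ·(27 - 14) - 38 ≡ 0. → (14, 0)
6P: (14, 0) + (4, 13). λ = (13 - 0)/(4 - 14) ≡ 13/51 mod 61. 51⁻¹ ≡ 6 (mod 61), so λ ≡ 17.
  x = λ² - 14 - 4 = 289 - 18 ≡ 27; y = λ·(14 - 27) - 0 ≡ 23. → (27, 23)
7P: (27, 23) + (4, 13). λ = (13 - 23)/(4 - 27) ≡ 51/38 mod 61. 38⁻¹ ≡ 53 (mod 61), so λ ≡ 19.
  x = λ² - 27 - 4 = 361 - 31 ≡ 25; y = λ·(27 - 25) - 23 ≡ 15. → (25, 15)
8P: (25, 15) + (4, 13). λ = (13 - 15)/(4 - 25) ≡ 59/40 mod 61. 40⁻¹ ≡ 29 (mod 61), so λ ≡ 3.
  x = λ² - 25 - 4 = 9 - 29 ≡ 41; y = λ·(25 - 41) - 15 ≡ 59. → (41, 59)
9P: (41, 59) + (4, 13). λ = (13 - 59)/(4 - 41) ≡ 15/24 mod 61. 24⁻¹ ≡ 28 (mod 61) since 24·28 = 672 ≡ 1, so λ ≡ 54.
  x = λ² - 41 - 4 = 2916 - 45 ≡ 4; y = λ·(41 - 4) - 59 ≡ 48. → (4, 48)
10P: (4, 48) + (4, 13): same x and y₁ ≡ -y₂, so the sum is O.
10P = O, so the order is 10.

10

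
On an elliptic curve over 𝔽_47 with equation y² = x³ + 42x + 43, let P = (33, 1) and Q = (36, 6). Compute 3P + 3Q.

First 3P:
Repeated addition: build up to 3P.
2P: tangent at (33, 1): λ = (3·33² + 42)/(2·1) ≡ 19/2. 2⁻¹ ≡ 24 (mod 47), so λ ≡ 19·24 ≡ 33.
  x = λ² - 33 - 33 = 1089 - 66 ≡ 36; y = λ·(33 - 36) - 1 ≡ 41. → (36, 41)
3P: (36, 41) + (33, 1). λ = (1 - 41)/(33 - 36) ≡ 7/44 mod 47. 44⁻¹ ≡ 31 (mod 47), so λ ≡ 29.
  x = λ² - 36 - 33 = 841 - 69 ≡ 20; y = λ·(36 - 20) - 41 ≡ 0. → (20, 0)
3P = (20, 0).
Next 3Q:
Repeated addition: build up to 3Q.
2Q: tangent at (36, 6): λ = (3·36² + 42)/(2·6) ≡ 29/12. 12⁻¹ ≡ 4 (mod 47), so λ ≡ 29·4 ≡ 22.
  x = λ² - 36 - 36 = 484 - 72 ≡ 36; y = λ·(36 - 36) - 6 ≡ 41. → (36, 41)
3Q: (36, 41) + (36, 6): same x and y₁ ≡ -y₂, so the sum is ∞.
3Q = ∞.
Finally 3P + 3Q:
(20, 0) + ∞ = (20, 0) (identity).

(20, 0)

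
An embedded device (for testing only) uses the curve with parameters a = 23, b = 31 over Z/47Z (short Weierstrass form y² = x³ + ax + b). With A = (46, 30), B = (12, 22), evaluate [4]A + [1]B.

(13, 41)

First 4A:
Double-and-add on 4 = (100)₂. Start with A = (46, 30) for the leading 1-bit.
double: tangent at (46, 30): λ = (3·46² + 23)/(2·30) ≡ 26/13. 13⁻¹ ≡ 29 (mod 47), so λ ≡ 26·29 ≡ 2.
  x = λ² - 46 - 46 = 4 - 92 ≡ 6; y = λ·(46 - 6) - 30 ≡ 3. → (6, 3)
double: tangent at (6, 3): λ = (3·6² + 23)/(2·3) ≡ 37/6. 6⁻¹ ≡ 8 (mod 47) since 6·8 = 48 ≡ 1, so λ ≡ 37·8 ≡ 14.
  x = λ² - 6 - 6 = 196 - 12 ≡ 43; y = λ·(6 - 43) - 3 ≡ 43. → (43, 43)
4A = (43, 43).
Finally 4A + B:
(43, 43) + (12, 22). λ = (22 - 43)/(12 - 43) ≡ 26/16 mod 47. 16⁻¹ ≡ 3 (mod 47), so λ ≡ 31.
  x = λ² - 43 - 12 = 961 - 55 ≡ 13; y = λ·(43 - 13) - 43 ≡ 41. → (13, 41)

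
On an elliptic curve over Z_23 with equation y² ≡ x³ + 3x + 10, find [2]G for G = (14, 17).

(7, 12)

tangent at (14, 17): λ = (3·14² + 3)/(2·17) ≡ 16/11. 11⁻¹ ≡ 21 (mod 23), so λ ≡ 16·21 ≡ 14.
  x = λ² - 14 - 14 = 196 - 28 ≡ 7; y = λ·(14 - 7) - 17 ≡ 12. → (7, 12)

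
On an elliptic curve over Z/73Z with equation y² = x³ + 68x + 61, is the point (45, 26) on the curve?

y² = 26² ≡ 19; x³ + 68x + 61 = 94246 ≡ 3 (mod 73). 19 ≠ 3.

no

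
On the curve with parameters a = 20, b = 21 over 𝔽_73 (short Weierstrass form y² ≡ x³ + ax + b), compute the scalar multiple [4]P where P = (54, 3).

(71, 51)

Double-and-add on 4 = (100)₂. Start with P = (54, 3) for the leading 1-bit.
double: tangent at (54, 3): λ = (3·54² + 20)/(2·3) ≡ 8/6. 6⁻¹ ≡ 61 (mod 73) since 6·61 = 366 ≡ 1, so λ ≡ 8·61 ≡ 50.
  x = λ² - 54 - 54 = 2500 - 108 ≡ 56; y = λ·(54 - 56) - 3 ≡ 43. → (56, 43)
double: tangent at (56, 43): λ = (3·56² + 20)/(2·43) ≡ 11/13. 13⁻¹ ≡ 45 (mod 73), so λ ≡ 11·45 ≡ 57.
  x = λ² - 56 - 56 = 3249 - 112 ≡ 71; y = λ·(56 - 71) - 43 ≡ 51. → (71, 51)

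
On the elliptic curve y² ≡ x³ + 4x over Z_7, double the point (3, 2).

(2, 4)

tangent at (3, 2): λ = (3·3² + 4)/(2·2) ≡ 3/4. 4⁻¹ ≡ 2 (mod 7) since 4·2 = 8 ≡ 1, so λ ≡ 3·2 ≡ 6.
  x = λ² - 3 - 3 = 36 - 6 ≡ 2; y = λ·(3 - 2) - 2 ≡ 4. → (2, 4)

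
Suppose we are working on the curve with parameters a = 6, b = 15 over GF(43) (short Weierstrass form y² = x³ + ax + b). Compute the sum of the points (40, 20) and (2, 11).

(40, 20) + (2, 11). λ = (11 - 20)/(2 - 40) ≡ 34/5 mod 43. 5⁻¹ ≡ 26 (mod 43) since 5·26 = 130 ≡ 1, so λ ≡ 24.
  x = λ² - 40 - 2 = 576 - 42 ≡ 18; y = λ·(40 - 18) - 20 ≡ 35. → (18, 35)

(18, 35)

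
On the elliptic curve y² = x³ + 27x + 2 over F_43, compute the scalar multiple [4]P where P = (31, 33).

Double-and-add on 4 = (100)₂. Start with P = (31, 33) for the leading 1-bit.
double: tangent at (31, 33): λ = (3·31² + 27)/(2·33) ≡ 29/23. 23⁻¹ ≡ 15 (mod 43) since 23·15 = 345 ≡ 1, so λ ≡ 29·15 ≡ 5.
  x = λ² - 31 - 31 = 25 - 62 ≡ 6; y = λ·(31 - 6) - 33 ≡ 6. → (6, 6)
double: tangent at (6, 6): λ = (3·6² + 27)/(2·6) ≡ 6/12. 12⁻¹ ≡ 18 (mod 43), so λ ≡ 6·18 ≡ 22.
  x = λ² - 6 - 6 = 484 - 12 ≡ 42; y = λ·(6 - 42) - 6 ≡ 19. → (42, 19)

(42, 19)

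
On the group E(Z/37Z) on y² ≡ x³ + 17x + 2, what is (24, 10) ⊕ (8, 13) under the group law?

(2, 9)

(24, 10) + (8, 13). λ = (13 - 10)/(8 - 24) ≡ 3/21 mod 37. 21⁻¹ ≡ 30 (mod 37) since 21·30 = 630 ≡ 1, so λ ≡ 16.
  x = λ² - 24 - 8 = 256 - 32 ≡ 2; y = λ·(24 - 2) - 10 ≡ 9. → (2, 9)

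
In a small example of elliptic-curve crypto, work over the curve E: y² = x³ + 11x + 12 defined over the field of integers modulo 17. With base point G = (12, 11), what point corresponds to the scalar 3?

(12, 6)

Repeated addition: build up to 3G.
2G: tangent at (12, 11): λ = (3·12² + 11)/(2·11) ≡ 1/5. 5⁻¹ ≡ 7 (mod 17) since 5·7 = 35 ≡ 1, so λ ≡ 1·7 ≡ 7.
  x = λ² - 12 - 12 = 49 - 24 ≡ 8; y = λ·(12 - 8) - 11 ≡ 0. → (8, 0)
3G: (8, 0) + (12, 11). λ = (11 - 0)/(12 - 8) ≡ 11/4 mod 17. 4⁻¹ ≡ 13 (mod 17), so λ ≡ 7.
  x = λ² - 8 - 12 = 49 - 20 ≡ 12; y = λ·(8 - 12) - 0 ≡ 6. → (12, 6)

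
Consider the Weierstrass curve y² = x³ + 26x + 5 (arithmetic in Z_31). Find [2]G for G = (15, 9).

tangent at (15, 9): λ = (3·15² + 26)/(2·9) ≡ 19/18. 18⁻¹ ≡ 19 (mod 31) since 18·19 = 342 ≡ 1, so λ ≡ 19·19 ≡ 20.
  x = λ² - 15 - 15 = 400 - 30 ≡ 29; y = λ·(15 - 29) - 9 ≡ 21. → (29, 21)

(29, 21)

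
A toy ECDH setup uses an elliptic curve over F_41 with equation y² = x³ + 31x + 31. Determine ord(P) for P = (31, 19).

2P: tangent at (31, 19): λ = (3·31² + 31)/(2·19) ≡ 3/38. 38⁻¹ ≡ 27 (mod 41) since 38·27 = 1026 ≡ 1, so λ ≡ 3·27 ≡ 40.
  x = λ² - 31 - 31 = 1600 - 62 ≡ 21; y = λ·(31 - 21) - 19 ≡ 12. → (21, 12)
3P: (21, 12) + (31, 19). λ = (19 - 12)/(31 - 21) ≡ 7/10 mod 41. 10⁻¹ ≡ 37 (mod 41), so λ ≡ 13.
  x = λ² - 21 - 31 = 169 - 52 ≡ 35; y = λ·(21 - 35) - 12 ≡ 11. → (35, 11)
4P: (35, 11) + (31, 19). λ = (19 - 11)/(31 - 35) ≡ 8/37 mod 41. 37⁻¹ ≡ 10 (mod 41) since 37·10 = 370 ≡ 1, so λ ≡ 39.
  x = λ² - 35 - 31 = 1521 - 66 ≡ 20; y = λ·(35 - 20) - 11 ≡ 0. → (20, 0)
5P: (20, 0) + (31, 19). λ = (19 - 0)/(31 - 20) ≡ 19/11 mod 41. 11⁻¹ ≡ 15 (mod 41), so λ ≡ 39.
  x = λ² - 20 - 31 = 1521 - 51 ≡ 35; y = λ·(20 - 35) - 0 ≡ 30. → (35, 30)
6P: (35, 30) + (31, 19). λ = (19 - 30)/(31 - 35) ≡ 30/37 mod 41. 37⁻¹ ≡ 10 (mod 41) since 37·10 = 370 ≡ 1, so λ ≡ 13.
  x = λ² - 35 - 31 = 169 - 66 ≡ 21; y = λ·(35 - 21) - 30 ≡ 29. → (21, 29)
7P: (21, 29) + (31, 19). λ = (19 - 29)/(31 - 21) ≡ 31/10 mod 41. 10⁻¹ ≡ 37 (mod 41) since 10·37 = 370 ≡ 1, so λ ≡ 40.
  x = λ² - 21 - 31 = 1600 - 52 ≡ 31; y = λ·(21 - 31) - 29 ≡ 22. → (31, 22)
8P: (31, 22) + (31, 19): same x and y₁ ≡ -y₂, so the sum is O.
8P = O, so the order is 8.

8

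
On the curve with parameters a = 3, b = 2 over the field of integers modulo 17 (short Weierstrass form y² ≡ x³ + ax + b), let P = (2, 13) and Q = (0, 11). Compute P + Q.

(16, 7)

(2, 13) + (0, 11). λ = (11 - 13)/(0 - 2) ≡ 15/15 mod 17. 15⁻¹ ≡ 8 (mod 17) since 15·8 = 120 ≡ 1, so λ ≡ 1.
  x = λ² - 2 - 0 = 1 - 2 ≡ 16; y = λ·(2 - 16) - 13 ≡ 7. → (16, 7)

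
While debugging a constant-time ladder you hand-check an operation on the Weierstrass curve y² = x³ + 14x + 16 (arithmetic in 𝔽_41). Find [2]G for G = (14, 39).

(21, 10)

tangent at (14, 39): λ = (3·14² + 14)/(2·39) ≡ 28/37. 37⁻¹ ≡ 10 (mod 41), so λ ≡ 28·10 ≡ 34.
  x = λ² - 14 - 14 = 1156 - 28 ≡ 21; y = λ·(14 - 21) - 39 ≡ 10. → (21, 10)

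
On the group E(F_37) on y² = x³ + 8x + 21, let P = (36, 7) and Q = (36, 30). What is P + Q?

The two points share x = 36 and their y-coordinates satisfy 7 + 30 ≡ 0 (mod 37), so they are inverses. Their sum is the point at infinity.

O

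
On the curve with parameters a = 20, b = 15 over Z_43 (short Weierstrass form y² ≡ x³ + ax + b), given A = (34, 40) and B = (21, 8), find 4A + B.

(21, 8)

First 4A:
Double-and-add on 4 = (100)₂. Start with A = (34, 40) for the leading 1-bit.
double: tangent at (34, 40): λ = (3·34² + 20)/(2·40) ≡ 5/37. 37⁻¹ ≡ 7 (mod 43), so λ ≡ 5·7 ≡ 35.
  x = λ² - 34 - 34 = 1225 - 68 ≡ 39; y = λ·(34 - 39) - 40 ≡ 0. → (39, 0)
double: (39, 0) + (39, 0): same x and y₁ ≡ -y₂, so the sum is O.
4A = O.
Finally 4A + B:
O + (21, 8) = (21, 8) (identity).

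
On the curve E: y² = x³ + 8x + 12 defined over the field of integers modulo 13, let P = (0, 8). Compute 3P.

Repeated addition: build up to 3P.
2P: tangent at (0, 8): λ = (3·0² + 8)/(2·8) ≡ 8/3. 3⁻¹ ≡ 9 (mod 13) since 3·9 = 27 ≡ 1, so λ ≡ 8·9 ≡ 7.
  x = λ² - 0 - 0 = 49 - 0 ≡ 10; y = λ·(0 - 10) - 8 ≡ 0. → (10, 0)
3P: (10, 0) + (0, 8). λ = (8 - 0)/(0 - 10) ≡ 8/3 mod 13. 3⁻¹ ≡ 9 (mod 13) since 3·9 = 27 ≡ 1, so λ ≡ 7.
  x = λ² - 10 - 0 = 49 - 10 ≡ 0; y = λ·(10 - 0) - 0 ≡ 5. → (0, 5)

(0, 5)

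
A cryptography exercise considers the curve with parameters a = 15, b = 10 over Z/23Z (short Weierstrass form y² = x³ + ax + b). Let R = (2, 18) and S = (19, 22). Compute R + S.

(5, 7)

(2, 18) + (19, 22). λ = (22 - 18)/(19 - 2) ≡ 4/17 mod 23. 17⁻¹ ≡ 19 (mod 23) since 17·19 = 323 ≡ 1, so λ ≡ 7.
  x = λ² - 2 - 19 = 49 - 21 ≡ 5; y = λ·(2 - 5) - 18 ≡ 7. → (5, 7)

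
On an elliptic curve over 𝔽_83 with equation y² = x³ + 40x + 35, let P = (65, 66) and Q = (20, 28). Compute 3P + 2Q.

(67, 69)

First 3P:
Repeated addition: build up to 3P.
2P: tangent at (65, 66): λ = (3·65² + 40)/(2·66) ≡ 16/49. 49⁻¹ ≡ 61 (mod 83) since 49·61 = 2989 ≡ 1, so λ ≡ 16·61 ≡ 63.
  x = λ² - 65 - 65 = 3969 - 130 ≡ 21; y = λ·(65 - 21) - 66 ≡ 50. → (21, 50)
3P: (21, 50) + (65, 66). λ = (66 - 50)/(65 - 21) ≡ 16/44 mod 83. 44⁻¹ ≡ 17 (mod 83), so λ ≡ 23.
  x = λ² - 21 - 65 = 529 - 86 ≡ 28; y = λ·(21 - 28) - 50 ≡ 38. → (28, 38)
3P = (28, 38).
Next 2Q:
Repeated addition: build up to 2Q.
2Q: tangent at (20, 28): λ = (3·20² + 40)/(2·28) ≡ 78/56. 56⁻¹ ≡ 43 (mod 83), so λ ≡ 78·43 ≡ 34.
  x = λ² - 20 - 20 = 1156 - 40 ≡ 37; y = λ·(20 - 37) - 28 ≡ 58. → (37, 58)
2Q = (37, 58).
Finally 3P + 2Q:
(28, 38) + (37, 58). λ = (58 - 38)/(37 - 28) ≡ 20/9 mod 83. 9⁻¹ ≡ 37 (mod 83), so λ ≡ 76.
  x = λ² - 28 - 37 = 5776 - 65 ≡ 67; y = λ·(28 - 67) - 38 ≡ 69. → (67, 69)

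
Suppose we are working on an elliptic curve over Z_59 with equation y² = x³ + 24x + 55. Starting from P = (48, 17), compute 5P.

(48, 17)

Repeated addition: build up to 5P.
2P: tangent at (48, 17): λ = (3·48² + 24)/(2·17) ≡ 33/34. 34⁻¹ ≡ 33 (mod 59) since 34·33 = 1122 ≡ 1, so λ ≡ 33·33 ≡ 27.
  x = λ² - 48 - 48 = 729 - 96 ≡ 43; y = λ·(48 - 43) - 17 ≡ 0. → (43, 0)
3P: (43, 0) + (48, 17). λ = (17 - 0)/(48 - 43) ≡ 17/5 mod 59. 5⁻¹ ≡ 12 (mod 59), so λ ≡ 27.
  x = λ² - 43 - 48 = 729 - 91 ≡ 48; y = λ·(43 - 48) - 0 ≡ 42. → (48, 42)
4P: (48, 42) + (48, 17): same x and y₁ ≡ -y₂, so the sum is 𝒪.
5P: 𝒪 + (48, 17) = (48, 17) (identity).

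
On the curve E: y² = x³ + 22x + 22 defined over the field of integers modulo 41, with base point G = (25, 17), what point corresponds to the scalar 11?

Double-and-add on 11 = (1011)₂. Start with G = (25, 17) for the leading 1-bit.
double: tangent at (25, 17): λ = (3·25² + 22)/(2·17) ≡ 11/34. 34⁻¹ ≡ 35 (mod 41) since 34·35 = 1190 ≡ 1, so λ ≡ 11·35 ≡ 16.
  x = λ² - 25 - 25 = 256 - 50 ≡ 1; y = λ·(25 - 1) - 17 ≡ 39. → (1, 39)
double: tangent at (1, 39): λ = (3·1² + 22)/(2·39) ≡ 25/37. 37⁻¹ ≡ 10 (mod 41) since 37·10 = 370 ≡ 1, so λ ≡ 25·10 ≡ 4.
  x = λ² - 1 - 1 = 16 - 2 ≡ 14; y = λ·(1 - 14) - 39 ≡ 32. → (14, 32)
add G: (14, 32) + (25, 17). λ = (17 - 32)/(25 - 14) ≡ 26/11 mod 41. 11⁻¹ ≡ 15 (mod 41), so λ ≡ 21.
  x = λ² - 14 - 25 = 441 - 39 ≡ 33; y = λ·(14 - 33) - 32 ≡ 20. → (33, 20)
double: tangent at (33, 20): λ = (3·33² + 22)/(2·20) ≡ 9/40. 40⁻¹ ≡ 40 (mod 41), so λ ≡ 9·40 ≡ 32.
  x = λ² - 33 - 33 = 1024 - 66 ≡ 15; y = λ·(33 - 15) - 20 ≡ 23. → (15, 23)
add G: (15, 23) + (25, 17). λ = (17 - 23)/(25 - 15) ≡ 35/10 mod 41. 10⁻¹ ≡ 37 (mod 41), so λ ≡ 24.
  x = λ² - 15 - 25 = 576 - 40 ≡ 3; y = λ·(15 - 3) - 23 ≡ 19. → (3, 19)

(3, 19)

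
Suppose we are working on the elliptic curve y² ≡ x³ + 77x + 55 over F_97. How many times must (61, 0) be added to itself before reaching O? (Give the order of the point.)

2P: (61, 0) + (61, 0): same x and y₁ ≡ -y₂, so the sum is O.
2P = O, so the order is 2.

2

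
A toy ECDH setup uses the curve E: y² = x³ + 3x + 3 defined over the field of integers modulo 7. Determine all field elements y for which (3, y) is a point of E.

2, 5

x³ + 3x + 3 = 39 ≡ 4 (mod 7).
Square roots of 4 mod 7: 2 and 5 (since 2² = 4 ≡ 4).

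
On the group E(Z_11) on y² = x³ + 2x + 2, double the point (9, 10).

tangent at (9, 10): λ = (3·9² + 2)/(2·10) ≡ 3/9. 9⁻¹ ≡ 5 (mod 11), so λ ≡ 3·5 ≡ 4.
  x = λ² - 9 - 9 = 16 - 18 ≡ 9; y = λ·(9 - 9) - 10 ≡ 1. → (9, 1)

(9, 1)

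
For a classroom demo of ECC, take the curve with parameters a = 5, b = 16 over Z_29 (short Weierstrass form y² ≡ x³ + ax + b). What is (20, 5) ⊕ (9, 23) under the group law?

(1, 14)

(20, 5) + (9, 23). λ = (23 - 5)/(9 - 20) ≡ 18/18 mod 29. 18⁻¹ ≡ 21 (mod 29) since 18·21 = 378 ≡ 1, so λ ≡ 1.
  x = λ² - 20 - 9 = 1 - 29 ≡ 1; y = λ·(20 - 1) - 5 ≡ 14. → (1, 14)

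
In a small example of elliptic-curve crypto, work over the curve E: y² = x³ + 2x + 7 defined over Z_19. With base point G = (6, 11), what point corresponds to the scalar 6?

Double-and-add on 6 = (110)₂. Start with G = (6, 11) for the leading 1-bit.
double: tangent at (6, 11): λ = (3·6² + 2)/(2·11) ≡ 15/3. 3⁻¹ ≡ 13 (mod 19), so λ ≡ 15·13 ≡ 5.
  x = λ² - 6 - 6 = 25 - 12 ≡ 13; y = λ·(6 - 13) - 11 ≡ 11. → (13, 11)
add G: (13, 11) + (6, 11). λ = (11 - 11)/(6 - 13) ≡ 0/12 mod 19. 12⁻¹ ≡ 8 (mod 19), so λ ≡ 0.
  x = λ² - 13 - 6 = 0 - 19 ≡ 0; y = λ·(13 - 0) - 11 ≡ 8. → (0, 8)
double: tangent at (0, 8): λ = (3·0² + 2)/(2·8) ≡ 2/16. 16⁻¹ ≡ 6 (mod 19) since 16·6 = 96 ≡ 1, so λ ≡ 2·6 ≡ 12.
  x = λ² - 0 - 0 = 144 - 0 ≡ 11; y = λ·(0 - 11) - 8 ≡ 12. → (11, 12)

(11, 12)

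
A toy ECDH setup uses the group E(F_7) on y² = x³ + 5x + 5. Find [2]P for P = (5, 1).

(1, 5)

tangent at (5, 1): λ = (3·5² + 5)/(2·1) ≡ 3/2. 2⁻¹ ≡ 4 (mod 7) since 2·4 = 8 ≡ 1, so λ ≡ 3·4 ≡ 5.
  x = λ² - 5 - 5 = 25 - 10 ≡ 1; y = λ·(5 - 1) - 1 ≡ 5. → (1, 5)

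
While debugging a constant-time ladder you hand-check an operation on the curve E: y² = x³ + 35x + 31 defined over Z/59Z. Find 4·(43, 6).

O

Write Q = (43, 6).
Double-and-add on 4 = (100)₂. Start with Q = (43, 6) for the leading 1-bit.
double: tangent at (43, 6): λ = (3·43² + 35)/(2·6) ≡ 36/12. 12⁻¹ ≡ 5 (mod 59), so λ ≡ 36·5 ≡ 3.
  x = λ² - 43 - 43 = 9 - 86 ≡ 41; y = λ·(43 - 41) - 6 ≡ 0. → (41, 0)
double: (41, 0) + (41, 0): same x and y₁ ≡ -y₂, so the sum is O.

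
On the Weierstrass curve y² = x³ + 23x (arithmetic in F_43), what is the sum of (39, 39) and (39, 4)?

O

The two points share x = 39 and their y-coordinates satisfy 39 + 4 ≡ 0 (mod 43), so they are inverses. Their sum is O.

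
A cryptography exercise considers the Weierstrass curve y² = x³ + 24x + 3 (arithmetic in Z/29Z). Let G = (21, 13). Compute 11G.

Repeated addition: build up to 11G.
2G: tangent at (21, 13): λ = (3·21² + 24)/(2·13) ≡ 13/26. 26⁻¹ ≡ 19 (mod 29), so λ ≡ 13·19 ≡ 15.
  x = λ² - 21 - 21 = 225 - 42 ≡ 9; y = λ·(21 - 9) - 13 ≡ 22. → (9, 22)
3G: (9, 22) + (21, 13). λ = (13 - 22)/(21 - 9) ≡ 20/12 mod 29. 12⁻¹ ≡ 17 (mod 29), so λ ≡ 21.
  x = λ² - 9 - 21 = 441 - 30 ≡ 5; y = λ·(9 - 5) - 22 ≡ 4. → (5, 4)
4G: (5, 4) + (21, 13). λ = (13 - 4)/(21 - 5) ≡ 9/16 mod 29. 16⁻¹ ≡ 20 (mod 29), so λ ≡ 6.
  x = λ² - 5 - 21 = 36 - 26 ≡ 10; y = λ·(5 - 10) - 4 ≡ 24. → (10, 24)
5G: (10, 24) + (21, 13). λ = (13 - 24)/(21 - 10) ≡ 18/11 mod 29. 11⁻¹ ≡ 8 (mod 29) since 11·8 = 88 ≡ 1, so λ ≡ 28.
  x = λ² - 10 - 21 = 784 - 31 ≡ 28; y = λ·(10 - 28) - 24 ≡ 23. → (28, 23)
6G: (28, 23) + (21, 13). λ = (13 - 23)/(21 - 28) ≡ 19/22 mod 29. 22⁻¹ ≡ 4 (mod 29), so λ ≡ 18.
  x = λ² - 28 - 21 = 324 - 49 ≡ 14; y = λ·(28 - 14) - 23 ≡ 26. → (14, 26)
7G: (14, 26) + (21, 13). λ = (13 - 26)/(21 - 14) ≡ 16/7 mod 29. 7⁻¹ ≡ 25 (mod 29), so λ ≡ 23.
  x = λ² - 14 - 21 = 529 - 35 ≡ 1; y = λ·(14 - 1) - 26 ≡ 12. → (1, 12)
8G: (1, 12) + (21, 13). λ = (13 - 12)/(21 - 1) ≡ 1/20 mod 29. 20⁻¹ ≡ 16 (mod 29) since 20·16 = 320 ≡ 1, so λ ≡ 16.
  x = λ² - 1 - 21 = 256 - 22 ≡ 2; y = λ·(1 - 2) - 12 ≡ 1. → (2, 1)
9G: (2, 1) + (21, 13). λ = (13 - 1)/(21 - 2) ≡ 12/19 mod 29. 19⁻¹ ≡ 26 (mod 29), so λ ≡ 22.
  x = λ² - 2 - 21 = 484 - 23 ≡ 26; y = λ·(2 - 26) - 1 ≡ 22. → (26, 22)
10G: (26, 22) + (21, 13). λ = (13 - 22)/(21 - 26) ≡ 20/24 mod 29. 24⁻¹ ≡ 23 (mod 29) since 24·23 = 552 ≡ 1, so λ ≡ 25.
  x = λ² - 26 - 21 = 625 - 47 ≡ 27; y = λ·(26 - 27) - 22 ≡ 11. → (27, 11)
11G: (27, 11) + (21, 13). λ = (13 - 11)/(21 - 27) ≡ 2/23 mod 29. 23⁻¹ ≡ 24 (mod 29), so λ ≡ 19.
  x = λ² - 27 - 21 = 361 - 48 ≡ 23; y = λ·(27 - 23) - 11 ≡ 7. → (23, 7)

(23, 7)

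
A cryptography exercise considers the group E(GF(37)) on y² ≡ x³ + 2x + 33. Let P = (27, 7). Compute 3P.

(24, 20)

Repeated addition: build up to 3P.
2P: tangent at (27, 7): λ = (3·27² + 2)/(2·7) ≡ 6/14. 14⁻¹ ≡ 8 (mod 37), so λ ≡ 6·8 ≡ 11.
  x = λ² - 27 - 27 = 121 - 54 ≡ 30; y = λ·(27 - 30) - 7 ≡ 34. → (30, 34)
3P: (30, 34) + (27, 7). λ = (7 - 34)/(27 - 30) ≡ 10/34 mod 37. 34⁻¹ ≡ 12 (mod 37), so λ ≡ 9.
  x = λ² - 30 - 27 = 81 - 57 ≡ 24; y = λ·(30 - 24) - 34 ≡ 20. → (24, 20)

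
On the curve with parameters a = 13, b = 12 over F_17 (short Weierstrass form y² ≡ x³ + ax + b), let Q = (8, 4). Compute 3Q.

(5, 10)

Repeated addition: build up to 3Q.
2Q: tangent at (8, 4): λ = (3·8² + 13)/(2·4) ≡ 1/8. 8⁻¹ ≡ 15 (mod 17), so λ ≡ 1·15 ≡ 15.
  x = λ² - 8 - 8 = 225 - 16 ≡ 5; y = λ·(8 - 5) - 4 ≡ 7. → (5, 7)
3Q: (5, 7) + (8, 4). λ = (4 - 7)/(8 - 5) ≡ 14/3 mod 17. 3⁻¹ ≡ 6 (mod 17) since 3·6 = 18 ≡ 1, so λ ≡ 16.
  x = λ² - 5 - 8 = 256 - 13 ≡ 5; y = λ·(5 - 5) - 7 ≡ 10. → (5, 10)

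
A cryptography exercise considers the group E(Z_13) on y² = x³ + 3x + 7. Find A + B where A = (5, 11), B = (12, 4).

(10, 7)

(5, 11) + (12, 4). λ = (4 - 11)/(12 - 5) ≡ 6/7 mod 13. 7⁻¹ ≡ 2 (mod 13) since 7·2 = 14 ≡ 1, so λ ≡ 12.
  x = λ² - 5 - 12 = 144 - 17 ≡ 10; y = λ·(5 - 10) - 11 ≡ 7. → (10, 7)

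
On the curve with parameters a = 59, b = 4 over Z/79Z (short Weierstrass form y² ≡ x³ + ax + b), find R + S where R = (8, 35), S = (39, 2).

(55, 66)

(8, 35) + (39, 2). λ = (2 - 35)/(39 - 8) ≡ 46/31 mod 79. 31⁻¹ ≡ 51 (mod 79) since 31·51 = 1581 ≡ 1, so λ ≡ 55.
  x = λ² - 8 - 39 = 3025 - 47 ≡ 55; y = λ·(8 - 55) - 35 ≡ 66. → (55, 66)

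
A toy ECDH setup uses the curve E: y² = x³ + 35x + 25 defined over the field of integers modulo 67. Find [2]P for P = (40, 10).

tangent at (40, 10): λ = (3·40² + 35)/(2·10) ≡ 11/20. 20⁻¹ ≡ 57 (mod 67) since 20·57 = 1140 ≡ 1, so λ ≡ 11·57 ≡ 24.
  x = λ² - 40 - 40 = 576 - 80 ≡ 27; y = λ·(40 - 27) - 10 ≡ 34. → (27, 34)

(27, 34)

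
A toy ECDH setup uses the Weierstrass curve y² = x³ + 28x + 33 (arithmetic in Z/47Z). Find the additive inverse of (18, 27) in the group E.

(18, 20)

-(18, 27) = (18, -27 mod 47) = (18, 20).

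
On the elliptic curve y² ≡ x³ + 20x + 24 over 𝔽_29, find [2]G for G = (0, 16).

(9, 11)

tangent at (0, 16): λ = (3·0² + 20)/(2·16) ≡ 20/3. 3⁻¹ ≡ 10 (mod 29) since 3·10 = 30 ≡ 1, so λ ≡ 20·10 ≡ 26.
  x = λ² - 0 - 0 = 676 - 0 ≡ 9; y = λ·(0 - 9) - 16 ≡ 11. → (9, 11)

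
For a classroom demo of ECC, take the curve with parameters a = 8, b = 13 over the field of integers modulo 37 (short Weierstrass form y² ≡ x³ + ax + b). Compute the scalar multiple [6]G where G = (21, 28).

(30, 24)

Repeated addition: build up to 6G.
2G: tangent at (21, 28): λ = (3·21² + 8)/(2·28) ≡ 36/19. 19⁻¹ ≡ 2 (mod 37), so λ ≡ 36·2 ≡ 35.
  x = λ² - 21 - 21 = 1225 - 42 ≡ 36; y = λ·(21 - 36) - 28 ≡ 2. → (36, 2)
3G: (36, 2) + (21, 28). λ = (28 - 2)/(21 - 36) ≡ 26/22 mod 37. 22⁻¹ ≡ 32 (mod 37) since 22·32 = 704 ≡ 1, so λ ≡ 18.
  x = λ² - 36 - 21 = 324 - 57 ≡ 8; y = λ·(36 - 8) - 2 ≡ 21. → (8, 21)
4G: (8, 21) + (21, 28). λ = (28 - 21)/(21 - 8) ≡ 7/13 mod 37. 13⁻¹ ≡ 20 (mod 37), so λ ≡ 29.
  x = λ² - 8 - 21 = 841 - 29 ≡ 35; y = λ·(8 - 35) - 21 ≡ 10. → (35, 10)
5G: (35, 10) + (21, 28). λ = (28 - 10)/(21 - 35) ≡ 18/23 mod 37. 23⁻¹ ≡ 29 (mod 37), so λ ≡ 4.
  x = λ² - 35 - 21 = 16 - 56 ≡ 34; y = λ·(35 - 34) - 10 ≡ 31. → (34, 31)
6G: (34, 31) + (21, 28). λ = (28 - 31)/(21 - 34) ≡ 34/24 mod 37. 24⁻¹ ≡ 17 (mod 37), so λ ≡ 23.
  x = λ² - 34 - 21 = 529 - 55 ≡ 30; y = λ·(34 - 30) - 31 ≡ 24. → (30, 24)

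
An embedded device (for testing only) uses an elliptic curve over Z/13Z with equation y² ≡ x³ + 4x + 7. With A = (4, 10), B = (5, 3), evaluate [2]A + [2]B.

(2, 7)

First 2A:
Repeated addition: build up to 2A.
2A: tangent at (4, 10): λ = (3·4² + 4)/(2·10) ≡ 0/7. 7⁻¹ ≡ 2 (mod 13) since 7·2 = 14 ≡ 1, so λ ≡ 0·2 ≡ 0.
  x = λ² - 4 - 4 = 0 - 8 ≡ 5; y = λ·(4 - 5) - 10 ≡ 3. → (5, 3)
2A = (5, 3).
Next 2B:
Repeated addition: build up to 2B.
2B: tangent at (5, 3): λ = (3·5² + 4)/(2·3) ≡ 1/6. 6⁻¹ ≡ 11 (mod 13) since 6·11 = 66 ≡ 1, so λ ≡ 1·11 ≡ 11.
  x = λ² - 5 - 5 = 121 - 10 ≡ 7; y = λ·(5 - 7) - 3 ≡ 1. → (7, 1)
2B = (7, 1).
Finally 2A + 2B:
(5, 3) + (7, 1). λ = (1 - 3)/(7 - 5) ≡ 11/2 mod 13. 2⁻¹ ≡ 7 (mod 13), so λ ≡ 12.
  x = λ² - 5 - 7 = 144 - 12 ≡ 2; y = λ·(5 - 2) - 3 ≡ 7. → (2, 7)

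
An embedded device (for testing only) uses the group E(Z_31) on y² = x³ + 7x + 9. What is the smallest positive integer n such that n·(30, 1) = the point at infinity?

7

2P: tangent at (30, 1): λ = (3·30² + 7)/(2·1) ≡ 10/2. 2⁻¹ ≡ 16 (mod 31), so λ ≡ 10·16 ≡ 5.
  x = λ² - 30 - 30 = 25 - 60 ≡ 27; y = λ·(30 - 27) - 1 ≡ 14. → (27, 14)
3P: (27, 14) + (30, 1). λ = (1 - 14)/(30 - 27) ≡ 18/3 mod 31. 3⁻¹ ≡ 21 (mod 31) since 3·21 = 63 ≡ 1, so λ ≡ 6.
  x = λ² - 27 - 30 = 36 - 57 ≡ 10; y = λ·(27 - 10) - 14 ≡ 26. → (10, 26)
4P: (10, 26) + (30, 1). λ = (1 - 26)/(30 - 10) ≡ 6/20 mod 31. 20⁻¹ ≡ 14 (mod 31) since 20·14 = 280 ≡ 1, so λ ≡ 22.
  x = λ² - 10 - 30 = 484 - 40 ≡ 10; y = λ·(10 - 10) - 26 ≡ 5. → (10, 5)
5P: (10, 5) + (30, 1). λ = (1 - 5)/(30 - 10) ≡ 27/20 mod 31. 20⁻¹ ≡ 14 (mod 31), so λ ≡ 6.
  x = λ² - 10 - 30 = 36 - 40 ≡ 27; y = λ·(10 - 27) - 5 ≡ 17. → (27, 17)
6P: (27, 17) + (30, 1). λ = (1 - 17)/(30 - 27) ≡ 15/3 mod 31. 3⁻¹ ≡ 21 (mod 31) since 3·21 = 63 ≡ 1, so λ ≡ 5.
  x = λ² - 27 - 30 = 25 - 57 ≡ 30; y = λ·(27 - 30) - 17 ≡ 30. → (30, 30)
7P: (30, 30) + (30, 1): same x and y₁ ≡ -y₂, so the sum is the point at infinity.
7P = the point at infinity, so the order is 7.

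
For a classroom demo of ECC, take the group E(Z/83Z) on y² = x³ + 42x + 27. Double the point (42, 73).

tangent at (42, 73): λ = (3·42² + 42)/(2·73) ≡ 22/63. 63⁻¹ ≡ 29 (mod 83) since 63·29 = 1827 ≡ 1, so λ ≡ 22·29 ≡ 57.
  x = λ² - 42 - 42 = 3249 - 84 ≡ 11; y = λ·(42 - 11) - 73 ≡ 34. → (11, 34)

(11, 34)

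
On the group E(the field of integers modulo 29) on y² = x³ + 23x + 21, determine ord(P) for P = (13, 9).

6

2P: tangent at (13, 9): λ = (3·13² + 23)/(2·9) ≡ 8/18. 18⁻¹ ≡ 21 (mod 29) since 18·21 = 378 ≡ 1, so λ ≡ 8·21 ≡ 23.
  x = λ² - 13 - 13 = 529 - 26 ≡ 10; y = λ·(13 - 10) - 9 ≡ 2. → (10, 2)
3P: (10, 2) + (13, 9). λ = (9 - 2)/(13 - 10) ≡ 7/3 mod 29. 3⁻¹ ≡ 10 (mod 29) since 3·10 = 30 ≡ 1, so λ ≡ 12.
  x = λ² - 10 - 13 = 144 - 23 ≡ 5; y = λ·(10 - 5) - 2 ≡ 0. → (5, 0)
4P: (5, 0) + (13, 9). λ = (9 - 0)/(13 - 5) ≡ 9/8 mod 29. 8⁻¹ ≡ 11 (mod 29), so λ ≡ 12.
  x = λ² - 5 - 13 = 144 - 18 ≡ 10; y = λ·(5 - 10) - 0 ≡ 27. → (10, 27)
5P: (10, 27) + (13, 9). λ = (9 - 27)/(13 - 10) ≡ 11/3 mod 29. 3⁻¹ ≡ 10 (mod 29), so λ ≡ 23.
  x = λ² - 10 - 13 = 529 - 23 ≡ 13; y = λ·(10 - 13) - 27 ≡ 20. → (13, 20)
6P: (13, 20) + (13, 9): same x and y₁ ≡ -y₂, so the sum is O.
6P = O, so the order is 6.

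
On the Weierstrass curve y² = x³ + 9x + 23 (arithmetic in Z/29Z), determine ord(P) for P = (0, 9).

2P: tangent at (0, 9): λ = (3·0² + 9)/(2·9) ≡ 9/18. 18⁻¹ ≡ 21 (mod 29) since 18·21 = 378 ≡ 1, so λ ≡ 9·21 ≡ 15.
  x = λ² - 0 - 0 = 225 - 0 ≡ 22; y = λ·(0 - 22) - 9 ≡ 9. → (22, 9)
3P: (22, 9) + (0, 9). λ = (9 - 9)/(0 - 22) ≡ 0/7 mod 29. 7⁻¹ ≡ 25 (mod 29), so λ ≡ 0.
  x = λ² - 22 - 0 = 0 - 22 ≡ 7; y = λ·(22 - 7) - 9 ≡ 20. → (7, 20)
4P: (7, 20) + (0, 9). λ = (9 - 20)/(0 - 7) ≡ 18/22 mod 29. 22⁻¹ ≡ 4 (mod 29), so λ ≡ 14.
  x = λ² - 7 - 0 = 196 - 7 ≡ 15; y = λ·(7 - 15) - 20 ≡ 13. → (15, 13)
5P: (15, 13) + (0, 9). λ = (9 - 13)/(0 - 15) ≡ 25/14 mod 29. 14⁻¹ ≡ 27 (mod 29), so λ ≡ 8.
  x = λ² - 15 - 0 = 64 - 15 ≡ 20; y = λ·(15 - 20) - 13 ≡ 5. → (20, 5)
6P: (20, 5) + (0, 9). λ = (9 - 5)/(0 - 20) ≡ 4/9 mod 29. 9⁻¹ ≡ 13 (mod 29), so λ ≡ 23.
  x = λ² - 20 - 0 = 529 - 20 ≡ 16; y = λ·(20 - 16) - 5 ≡ 0. → (16, 0)
7P: (16, 0) + (0, 9). λ = (9 - 0)/(0 - 16) ≡ 9/13 mod 29. 13⁻¹ ≡ 9 (mod 29), so λ ≡ 23.
  x = λ² - 16 - 0 = 529 - 16 ≡ 20; y = λ·(16 - 20) - 0 ≡ 24. → (20, 24)
8P: (20, 24) + (0, 9). λ = (9 - 24)/(0 - 20) ≡ 14/9 mod 29. 9⁻¹ ≡ 13 (mod 29), so λ ≡ 8.
  x = λ² - 20 - 0 = 64 - 20 ≡ 15; y = λ·(20 - 15) - 24 ≡ 16. → (15, 16)
9P: (15, 16) + (0, 9). λ = (9 - 16)/(0 - 15) ≡ 22/14 mod 29. 14⁻¹ ≡ 27 (mod 29) since 14·27 = 378 ≡ 1, so λ ≡ 14.
  x = λ² - 15 - 0 = 196 - 15 ≡ 7; y = λ·(15 - 7) - 16 ≡ 9. → (7, 9)
10P: (7, 9) + (0, 9). λ = (9 - 9)/(0 - 7) ≡ 0/22 mod 29. 22⁻¹ ≡ 4 (mod 29), so λ ≡ 0.
  x = λ² - 7 - 0 = 0 - 7 ≡ 22; y = λ·(7 - 22) - 9 ≡ 20. → (22, 20)
11P: (22, 20) + (0, 9). λ = (9 - 20)/(0 - 22) ≡ 18/7 mod 29. 7⁻¹ ≡ 25 (mod 29), so λ ≡ 15.
  x = λ² - 22 - 0 = 225 - 22 ≡ 0; y = λ·(22 - 0) - 20 ≡ 20. → (0, 20)
12P: (0, 20) + (0, 9): same x and y₁ ≡ -y₂, so the sum is 𝒪.
12P = 𝒪, so the order is 12.

12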